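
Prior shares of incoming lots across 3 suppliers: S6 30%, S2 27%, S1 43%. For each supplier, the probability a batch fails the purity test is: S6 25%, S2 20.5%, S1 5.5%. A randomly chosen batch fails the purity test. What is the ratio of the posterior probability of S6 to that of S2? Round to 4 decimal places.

1.3550

By Bayes' rule, posterior ∝ prior × likelihood:
  S6: 0.3 × 0.25 = 0.075
  S2: 0.27 × 0.205 = 0.05535
  S1: 0.43 × 0.055 = 0.02365
Normalizing constant = 0.154.
The ratio is 0.075 / 0.05535 (the normalizer cancels) = 1.3550.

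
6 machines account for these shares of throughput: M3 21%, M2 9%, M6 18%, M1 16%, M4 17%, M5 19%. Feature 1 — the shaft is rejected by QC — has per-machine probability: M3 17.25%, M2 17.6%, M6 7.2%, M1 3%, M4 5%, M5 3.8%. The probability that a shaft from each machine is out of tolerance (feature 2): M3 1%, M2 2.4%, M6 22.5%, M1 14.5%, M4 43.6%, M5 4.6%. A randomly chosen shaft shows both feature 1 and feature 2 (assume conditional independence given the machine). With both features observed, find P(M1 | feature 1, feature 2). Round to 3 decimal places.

By Bayes' rule, posterior ∝ prior × likelihood:
  M3: 0.21 × 0.1725 × 0.01 = 0.00036225
  M2: 0.09 × 0.176 × 0.024 = 0.00038016
  M6: 0.18 × 0.072 × 0.225 = 0.002916
  M1: 0.16 × 0.03 × 0.145 = 0.000696
  M4: 0.17 × 0.05 × 0.436 = 0.003706
  M5: 0.19 × 0.038 × 0.046 = 0.00033212
Total = 0.00839253.
P(M1 | evidence) = 0.000696 / 0.00839253 ≈ 0.083.

0.083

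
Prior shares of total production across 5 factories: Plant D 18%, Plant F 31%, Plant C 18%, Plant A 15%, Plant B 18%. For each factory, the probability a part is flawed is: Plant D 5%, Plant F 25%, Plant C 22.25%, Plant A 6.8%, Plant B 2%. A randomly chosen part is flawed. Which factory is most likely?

Plant F

Prior × likelihood for each hypothesis:
  Plant D: 0.18 × 0.05 = 0.009
  Plant F: 0.31 × 0.25 = 0.0775
  Plant C: 0.18 × 0.2225 = 0.04005
  Plant A: 0.15 × 0.068 = 0.0102
  Plant B: 0.18 × 0.02 = 0.0036
Sum = 0.14035.
Largest term belongs to Plant F, so Plant F is most probable.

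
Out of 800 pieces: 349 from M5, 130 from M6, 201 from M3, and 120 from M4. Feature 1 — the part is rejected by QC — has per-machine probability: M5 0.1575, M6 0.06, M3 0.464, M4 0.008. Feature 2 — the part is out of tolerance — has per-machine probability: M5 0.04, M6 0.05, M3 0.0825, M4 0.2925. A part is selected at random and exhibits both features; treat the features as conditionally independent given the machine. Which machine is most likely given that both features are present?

M3

Prior × likelihood for each hypothesis:
  M5: 0.43625 × 0.1575 × 0.04 = 0.002748375
  M6: 0.1625 × 0.06 × 0.05 = 0.0004875
  M3: 0.25125 × 0.464 × 0.0825 = 0.00961785
  M4: 0.15 × 0.008 × 0.2925 = 0.000351
Normalizing constant = 0.013204725.
Largest term belongs to M3, so M3 is most probable.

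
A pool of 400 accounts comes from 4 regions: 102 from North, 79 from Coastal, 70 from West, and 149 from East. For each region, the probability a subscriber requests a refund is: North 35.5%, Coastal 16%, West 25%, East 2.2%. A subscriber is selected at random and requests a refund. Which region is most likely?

North

Unnormalized posteriors (prior × likelihood):
  North: 0.255 × 0.355 = 0.090525
  Coastal: 0.1975 × 0.16 = 0.0316
  West: 0.175 × 0.25 = 0.04375
  East: 0.3725 × 0.022 = 0.008195
Normalizing constant = 0.17407.
Largest term belongs to North, so North is most probable.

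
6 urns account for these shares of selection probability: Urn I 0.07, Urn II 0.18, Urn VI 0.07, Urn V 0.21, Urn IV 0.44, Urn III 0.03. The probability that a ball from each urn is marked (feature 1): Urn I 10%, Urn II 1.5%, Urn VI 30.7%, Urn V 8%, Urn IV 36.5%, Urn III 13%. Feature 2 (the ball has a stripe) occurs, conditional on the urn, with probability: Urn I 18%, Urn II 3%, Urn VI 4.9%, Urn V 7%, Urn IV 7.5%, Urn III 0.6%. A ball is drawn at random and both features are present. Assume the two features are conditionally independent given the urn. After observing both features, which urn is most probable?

Prior × likelihood for each hypothesis:
  Urn I: 0.07 × 0.1 × 0.18 = 0.00126
  Urn II: 0.18 × 0.015 × 0.03 = 0.000081
  Urn VI: 0.07 × 0.307 × 0.049 = 0.00105301
  Urn V: 0.21 × 0.08 × 0.07 = 0.001176
  Urn IV: 0.44 × 0.365 × 0.075 = 0.012045
  Urn III: 0.03 × 0.13 × 0.006 = 0.0000234
Normalizing constant = 0.01563841.
Largest term belongs to Urn IV, so Urn IV is most probable.

Urn IV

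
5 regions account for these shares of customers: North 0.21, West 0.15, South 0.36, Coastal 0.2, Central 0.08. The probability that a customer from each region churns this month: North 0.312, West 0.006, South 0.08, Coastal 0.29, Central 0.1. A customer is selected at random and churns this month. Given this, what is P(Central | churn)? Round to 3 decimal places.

0.050

Unnormalized posteriors (prior × likelihood):
  North: 0.21 × 0.312 = 0.06552
  West: 0.15 × 0.006 = 0.0009
  South: 0.36 × 0.08 = 0.0288
  Coastal: 0.2 × 0.29 = 0.058
  Central: 0.08 × 0.1 = 0.008
Total = 0.16122.
P(Central | evidence) = 0.008 / 0.16122 ≈ 0.050.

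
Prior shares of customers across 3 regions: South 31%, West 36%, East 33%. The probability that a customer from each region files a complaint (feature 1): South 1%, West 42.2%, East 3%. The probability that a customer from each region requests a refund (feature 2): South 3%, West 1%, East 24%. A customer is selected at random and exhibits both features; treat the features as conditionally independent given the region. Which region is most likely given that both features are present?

East

Prior × likelihood for each hypothesis:
  South: 0.31 × 0.01 × 0.03 = 0.000093
  West: 0.36 × 0.422 × 0.01 = 0.0015192
  East: 0.33 × 0.03 × 0.24 = 0.002376
Sum = 0.0039882.
Largest term belongs to East, so East is most probable.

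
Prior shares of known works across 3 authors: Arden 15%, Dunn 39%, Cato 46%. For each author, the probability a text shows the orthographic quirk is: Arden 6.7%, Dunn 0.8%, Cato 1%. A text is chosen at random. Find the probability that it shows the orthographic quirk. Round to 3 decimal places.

0.018

By Bayes' rule, posterior ∝ prior × likelihood:
  Arden: 0.15 × 0.067 = 0.01005
  Dunn: 0.39 × 0.008 = 0.00312
  Cato: 0.46 × 0.01 = 0.0046
P(quirk) = 0.01005 + 0.00312 + 0.0046 = 0.01777 → 0.018.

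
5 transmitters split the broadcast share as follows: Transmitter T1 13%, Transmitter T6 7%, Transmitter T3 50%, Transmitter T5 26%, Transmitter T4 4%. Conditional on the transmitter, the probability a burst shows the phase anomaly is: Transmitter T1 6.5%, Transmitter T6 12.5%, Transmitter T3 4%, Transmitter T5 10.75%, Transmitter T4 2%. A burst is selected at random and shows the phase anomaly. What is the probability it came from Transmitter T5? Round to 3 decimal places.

Unnormalized posteriors (prior × likelihood):
  Transmitter T1: 0.13 × 0.065 = 0.00845
  Transmitter T6: 0.07 × 0.125 = 0.00875
  Transmitter T3: 0.5 × 0.04 = 0.02
  Transmitter T5: 0.26 × 0.1075 = 0.02795
  Transmitter T4: 0.04 × 0.02 = 0.0008
Sum = 0.06595.
P(Transmitter T5 | evidence) = 0.02795 / 0.06595 ≈ 0.424.

0.424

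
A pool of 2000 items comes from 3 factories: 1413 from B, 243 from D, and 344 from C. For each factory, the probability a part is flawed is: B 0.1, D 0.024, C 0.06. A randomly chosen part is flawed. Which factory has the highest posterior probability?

Prior × likelihood for each hypothesis:
  B: 0.7065 × 0.1 = 0.07065
  D: 0.1215 × 0.024 = 0.002916
  C: 0.172 × 0.06 = 0.01032
Total = 0.083886.
Largest term belongs to B, so B is most probable.

B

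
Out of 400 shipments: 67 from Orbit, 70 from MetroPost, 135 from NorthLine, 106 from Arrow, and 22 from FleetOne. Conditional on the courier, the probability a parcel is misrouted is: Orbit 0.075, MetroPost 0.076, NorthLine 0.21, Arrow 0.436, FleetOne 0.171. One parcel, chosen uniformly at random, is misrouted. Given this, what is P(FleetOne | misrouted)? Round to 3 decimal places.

0.042

By Bayes' rule, posterior ∝ prior × likelihood:
  Orbit: 0.1675 × 0.075 = 0.0125625
  MetroPost: 0.175 × 0.076 = 0.0133
  NorthLine: 0.3375 × 0.21 = 0.070875
  Arrow: 0.265 × 0.436 = 0.11554
  FleetOne: 0.055 × 0.171 = 0.009405
Normalizing constant = 0.2216825.
P(FleetOne | evidence) = 0.009405 / 0.2216825 ≈ 0.042.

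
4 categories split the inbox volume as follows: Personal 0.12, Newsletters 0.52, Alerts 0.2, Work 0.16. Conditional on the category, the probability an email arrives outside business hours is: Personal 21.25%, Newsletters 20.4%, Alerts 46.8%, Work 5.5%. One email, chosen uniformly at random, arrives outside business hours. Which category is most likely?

Newsletters

Unnormalized posteriors (prior × likelihood):
  Personal: 0.12 × 0.2125 = 0.0255
  Newsletters: 0.52 × 0.204 = 0.10608
  Alerts: 0.2 × 0.468 = 0.0936
  Work: 0.16 × 0.055 = 0.0088
Total = 0.23398.
Largest term belongs to Newsletters, so Newsletters is most probable.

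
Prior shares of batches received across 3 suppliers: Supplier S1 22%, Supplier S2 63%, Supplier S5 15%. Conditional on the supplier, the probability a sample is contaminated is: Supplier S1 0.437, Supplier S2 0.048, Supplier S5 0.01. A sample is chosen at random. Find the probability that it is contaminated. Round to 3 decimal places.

Prior × likelihood for each hypothesis:
  Supplier S1: 0.22 × 0.437 = 0.09614
  Supplier S2: 0.63 × 0.048 = 0.03024
  Supplier S5: 0.15 × 0.01 = 0.0015
P(contaminated) = 0.09614 + 0.03024 + 0.0015 = 0.12788 → 0.128.

0.128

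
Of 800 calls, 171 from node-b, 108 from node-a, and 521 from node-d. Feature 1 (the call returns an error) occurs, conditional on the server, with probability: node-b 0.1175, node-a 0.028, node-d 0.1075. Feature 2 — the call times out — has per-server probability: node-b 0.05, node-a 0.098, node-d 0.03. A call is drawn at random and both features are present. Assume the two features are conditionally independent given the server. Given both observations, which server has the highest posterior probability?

node-d

By Bayes' rule, posterior ∝ prior × likelihood:
  node-b: 0.21375 × 0.1175 × 0.05 = 0.00125578125
  node-a: 0.135 × 0.028 × 0.098 = 0.00037044
  node-d: 0.65125 × 0.1075 × 0.03 = 0.00210028125
Normalizing constant = 0.0037265025.
Largest term belongs to node-d, so node-d is most probable.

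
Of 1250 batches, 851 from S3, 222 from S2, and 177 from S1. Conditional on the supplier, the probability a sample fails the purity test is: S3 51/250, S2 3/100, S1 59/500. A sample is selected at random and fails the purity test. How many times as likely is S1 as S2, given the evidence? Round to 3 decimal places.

Compute prior × likelihood for every hypothesis:
  S3: 0.6808 × 0.204 = 0.1388832
  S2: 0.1776 × 0.03 = 0.005328
  S1: 0.1416 × 0.118 = 0.0167088
Sum = 0.16092.
The ratio is 0.0167088 / 0.005328 (the normalizer cancels) = 3.136.

3.136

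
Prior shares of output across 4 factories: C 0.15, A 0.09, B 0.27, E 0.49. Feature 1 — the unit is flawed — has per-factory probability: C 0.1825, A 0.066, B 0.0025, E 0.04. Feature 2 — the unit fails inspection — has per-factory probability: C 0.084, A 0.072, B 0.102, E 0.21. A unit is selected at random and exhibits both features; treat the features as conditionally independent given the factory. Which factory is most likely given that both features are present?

Prior × likelihood for each hypothesis:
  C: 0.15 × 0.1825 × 0.084 = 0.0022995
  A: 0.09 × 0.066 × 0.072 = 0.00042768
  B: 0.27 × 0.0025 × 0.102 = 0.00006885
  E: 0.49 × 0.04 × 0.21 = 0.004116
Sum = 0.00691203.
Largest term belongs to E, so E is most probable.

E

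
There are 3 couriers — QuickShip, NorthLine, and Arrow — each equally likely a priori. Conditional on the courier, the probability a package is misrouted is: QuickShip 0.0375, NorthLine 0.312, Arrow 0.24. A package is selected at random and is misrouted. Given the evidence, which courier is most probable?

NorthLine

Since the prior is uniform, the posterior is proportional to the likelihood:
  QuickShip: 0.0375
  NorthLine: 0.312
  Arrow: 0.24
Sum = 0.5895.
Largest term belongs to NorthLine, so NorthLine is most probable.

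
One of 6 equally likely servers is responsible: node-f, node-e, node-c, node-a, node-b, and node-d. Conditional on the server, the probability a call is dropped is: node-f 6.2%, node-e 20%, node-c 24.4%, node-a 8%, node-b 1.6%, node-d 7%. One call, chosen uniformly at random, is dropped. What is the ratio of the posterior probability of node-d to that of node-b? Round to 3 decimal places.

Since the prior is uniform, the posterior is proportional to the likelihood:
  node-f: 0.062
  node-e: 0.2
  node-c: 0.244
  node-a: 0.08
  node-b: 0.016
  node-d: 0.07
Normalizing constant = 0.672.
The ratio is 0.07 / 0.016 (the normalizer cancels) = 4.375.

4.375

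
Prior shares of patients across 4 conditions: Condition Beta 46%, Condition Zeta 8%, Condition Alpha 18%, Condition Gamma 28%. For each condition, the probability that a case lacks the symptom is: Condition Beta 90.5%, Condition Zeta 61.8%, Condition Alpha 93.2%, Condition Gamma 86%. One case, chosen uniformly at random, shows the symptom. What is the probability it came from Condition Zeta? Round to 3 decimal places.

0.243

Taking complements, P(symptomatic | each) = Condition Beta 0.095, Condition Zeta 0.382, Condition Alpha 0.068, Condition Gamma 0.14.
Unnormalized posteriors (prior × likelihood):
  Condition Beta: 0.46 × 0.095 = 0.0437
  Condition Zeta: 0.08 × 0.382 = 0.03056
  Condition Alpha: 0.18 × 0.068 = 0.01224
  Condition Gamma: 0.28 × 0.14 = 0.0392
Sum = 0.1257.
P(Condition Zeta | evidence) = 0.03056 / 0.1257 ≈ 0.243.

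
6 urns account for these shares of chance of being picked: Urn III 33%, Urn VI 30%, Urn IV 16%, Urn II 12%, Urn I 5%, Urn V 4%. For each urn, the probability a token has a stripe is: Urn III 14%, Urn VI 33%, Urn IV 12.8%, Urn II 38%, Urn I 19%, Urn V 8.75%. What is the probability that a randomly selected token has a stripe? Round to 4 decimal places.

0.2243

Prior × likelihood for each hypothesis:
  Urn III: 0.33 × 0.14 = 0.0462
  Urn VI: 0.3 × 0.33 = 0.099
  Urn IV: 0.16 × 0.128 = 0.02048
  Urn II: 0.12 × 0.38 = 0.0456
  Urn I: 0.05 × 0.19 = 0.0095
  Urn V: 0.04 × 0.0875 = 0.0035
P(striped) = 0.0462 + 0.099 + 0.02048 + 0.0456 + 0.0095 + 0.0035 = 0.22428 → 0.2243.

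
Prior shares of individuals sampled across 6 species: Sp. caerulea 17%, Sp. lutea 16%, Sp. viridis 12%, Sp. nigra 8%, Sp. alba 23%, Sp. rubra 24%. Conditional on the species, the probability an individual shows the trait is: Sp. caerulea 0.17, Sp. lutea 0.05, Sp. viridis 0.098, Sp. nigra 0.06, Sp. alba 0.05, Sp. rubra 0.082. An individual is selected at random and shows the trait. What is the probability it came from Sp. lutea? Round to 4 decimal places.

Compute prior × likelihood for every hypothesis:
  Sp. caerulea: 0.17 × 0.17 = 0.0289
  Sp. lutea: 0.16 × 0.05 = 0.008
  Sp. viridis: 0.12 × 0.098 = 0.01176
  Sp. nigra: 0.08 × 0.06 = 0.0048
  Sp. alba: 0.23 × 0.05 = 0.0115
  Sp. rubra: 0.24 × 0.082 = 0.01968
Total = 0.08464.
P(Sp. lutea | evidence) = 0.008 / 0.08464 ≈ 0.0945.

0.0945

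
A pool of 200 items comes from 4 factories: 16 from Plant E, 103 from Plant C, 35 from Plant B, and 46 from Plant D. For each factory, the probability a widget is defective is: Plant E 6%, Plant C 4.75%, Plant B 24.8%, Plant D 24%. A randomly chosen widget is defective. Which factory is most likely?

By Bayes' rule, posterior ∝ prior × likelihood:
  Plant E: 0.08 × 0.06 = 0.0048
  Plant C: 0.515 × 0.0475 = 0.0244625
  Plant B: 0.175 × 0.248 = 0.0434
  Plant D: 0.23 × 0.24 = 0.0552
Normalizing constant = 0.1278625.
Largest term belongs to Plant D, so Plant D is most probable.

Plant D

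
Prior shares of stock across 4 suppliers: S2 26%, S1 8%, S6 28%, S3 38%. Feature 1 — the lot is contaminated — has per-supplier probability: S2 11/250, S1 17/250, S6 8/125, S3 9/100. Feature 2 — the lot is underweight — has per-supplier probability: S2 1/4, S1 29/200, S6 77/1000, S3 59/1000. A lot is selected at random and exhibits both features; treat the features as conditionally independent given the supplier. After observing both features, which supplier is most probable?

Prior × likelihood for each hypothesis:
  S2: 0.26 × 0.044 × 0.25 = 0.00286
  S1: 0.08 × 0.068 × 0.145 = 0.0007888
  S6: 0.28 × 0.064 × 0.077 = 0.00137984
  S3: 0.38 × 0.09 × 0.059 = 0.0020178
Sum = 0.00704644.
Largest term belongs to S2, so S2 is most probable.

S2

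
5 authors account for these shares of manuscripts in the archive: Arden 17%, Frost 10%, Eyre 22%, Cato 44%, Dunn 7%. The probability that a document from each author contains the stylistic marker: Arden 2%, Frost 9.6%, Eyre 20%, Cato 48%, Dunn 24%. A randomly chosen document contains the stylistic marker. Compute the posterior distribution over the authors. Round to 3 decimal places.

Arden 0.012, Frost 0.034, Eyre 0.154, Cato 0.741, Dunn 0.059

By Bayes' rule, posterior ∝ prior × likelihood:
  Arden: 0.17 × 0.02 = 0.0034
  Frost: 0.1 × 0.096 = 0.0096
  Eyre: 0.22 × 0.2 = 0.044
  Cato: 0.44 × 0.48 = 0.2112
  Dunn: 0.07 × 0.24 = 0.0168
Total = 0.285.
P(Arden | marker) = 0.0034/0.285 ≈ 0.012
P(Frost | marker) = 0.0096/0.285 ≈ 0.034
P(Eyre | marker) = 0.044/0.285 ≈ 0.154
P(Cato | marker) = 0.2112/0.285 ≈ 0.741
P(Dunn | marker) = 0.0168/0.285 ≈ 0.059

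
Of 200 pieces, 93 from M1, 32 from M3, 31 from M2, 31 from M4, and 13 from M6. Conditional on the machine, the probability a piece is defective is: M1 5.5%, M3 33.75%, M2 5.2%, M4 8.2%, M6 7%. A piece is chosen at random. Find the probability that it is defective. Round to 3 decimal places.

Unnormalized posteriors (prior × likelihood):
  M1: 0.465 × 0.055 = 0.025575
  M3: 0.16 × 0.3375 = 0.054
  M2: 0.155 × 0.052 = 0.00806
  M4: 0.155 × 0.082 = 0.01271
  M6: 0.065 × 0.07 = 0.00455
P(defective) = 0.025575 + 0.054 + 0.00806 + 0.01271 + 0.00455 = 0.104895 → 0.105.

0.105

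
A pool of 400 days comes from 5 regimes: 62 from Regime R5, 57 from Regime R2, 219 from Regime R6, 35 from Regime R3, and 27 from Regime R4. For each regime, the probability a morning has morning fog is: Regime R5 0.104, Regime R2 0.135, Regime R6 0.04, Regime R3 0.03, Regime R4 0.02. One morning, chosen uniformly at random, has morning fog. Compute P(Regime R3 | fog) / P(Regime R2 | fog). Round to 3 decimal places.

0.136

Compute prior × likelihood for every hypothesis:
  Regime R5: 0.155 × 0.104 = 0.01612
  Regime R2: 0.1425 × 0.135 = 0.0192375
  Regime R6: 0.5475 × 0.04 = 0.0219
  Regime R3: 0.0875 × 0.03 = 0.002625
  Regime R4: 0.0675 × 0.02 = 0.00135
Sum = 0.0612325.
The ratio is 0.002625 / 0.0192375 (the normalizer cancels) = 0.136.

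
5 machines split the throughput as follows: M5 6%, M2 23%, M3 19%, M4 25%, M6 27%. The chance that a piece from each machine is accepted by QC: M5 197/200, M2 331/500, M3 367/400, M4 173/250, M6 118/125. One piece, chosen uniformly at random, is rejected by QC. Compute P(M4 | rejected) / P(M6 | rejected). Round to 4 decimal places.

5.0926

Taking complements, P(rejected | each) = M5 0.015, M2 0.338, M3 0.0825, M4 0.308, M6 0.056.
By Bayes' rule, posterior ∝ prior × likelihood:
  M5: 0.06 × 0.015 = 0.0009
  M2: 0.23 × 0.338 = 0.07774
  M3: 0.19 × 0.0825 = 0.015675
  M4: 0.25 × 0.308 = 0.077
  M6: 0.27 × 0.056 = 0.01512
Total = 0.186435.
The ratio is 0.077 / 0.01512 (the normalizer cancels) = 5.0926.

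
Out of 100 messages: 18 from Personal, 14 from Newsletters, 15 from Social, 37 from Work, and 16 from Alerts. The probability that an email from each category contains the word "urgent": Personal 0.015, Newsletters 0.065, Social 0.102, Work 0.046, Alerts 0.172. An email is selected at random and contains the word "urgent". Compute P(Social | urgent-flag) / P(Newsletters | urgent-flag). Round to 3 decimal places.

1.681

Compute prior × likelihood for every hypothesis:
  Personal: 0.18 × 0.015 = 0.0027
  Newsletters: 0.14 × 0.065 = 0.0091
  Social: 0.15 × 0.102 = 0.0153
  Work: 0.37 × 0.046 = 0.01702
  Alerts: 0.16 × 0.172 = 0.02752
Sum = 0.07164.
The ratio is 0.0153 / 0.0091 (the normalizer cancels) = 1.681.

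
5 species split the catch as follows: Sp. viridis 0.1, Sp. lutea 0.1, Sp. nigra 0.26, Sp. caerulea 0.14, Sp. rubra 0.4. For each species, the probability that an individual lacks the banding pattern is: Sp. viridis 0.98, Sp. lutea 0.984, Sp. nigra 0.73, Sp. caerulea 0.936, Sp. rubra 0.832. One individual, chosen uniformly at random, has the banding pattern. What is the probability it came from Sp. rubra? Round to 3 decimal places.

Taking complements, P(banded | each) = Sp. viridis 0.02, Sp. lutea 0.016, Sp. nigra 0.27, Sp. caerulea 0.064, Sp. rubra 0.168.
By Bayes' rule, posterior ∝ prior × likelihood:
  Sp. viridis: 0.1 × 0.02 = 0.002
  Sp. lutea: 0.1 × 0.016 = 0.0016
  Sp. nigra: 0.26 × 0.27 = 0.0702
  Sp. caerulea: 0.14 × 0.064 = 0.00896
  Sp. rubra: 0.4 × 0.168 = 0.0672
Sum = 0.14996.
P(Sp. rubra | evidence) = 0.0672 / 0.14996 ≈ 0.448.

0.448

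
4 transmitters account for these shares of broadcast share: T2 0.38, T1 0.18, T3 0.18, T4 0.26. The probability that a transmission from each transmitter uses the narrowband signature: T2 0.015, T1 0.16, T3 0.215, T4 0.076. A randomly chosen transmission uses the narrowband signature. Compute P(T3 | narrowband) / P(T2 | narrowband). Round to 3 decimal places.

Compute prior × likelihood for every hypothesis:
  T2: 0.38 × 0.015 = 0.0057
  T1: 0.18 × 0.16 = 0.0288
  T3: 0.18 × 0.215 = 0.0387
  T4: 0.26 × 0.076 = 0.01976
Total = 0.09296.
The ratio is 0.0387 / 0.0057 (the normalizer cancels) = 6.789.

6.789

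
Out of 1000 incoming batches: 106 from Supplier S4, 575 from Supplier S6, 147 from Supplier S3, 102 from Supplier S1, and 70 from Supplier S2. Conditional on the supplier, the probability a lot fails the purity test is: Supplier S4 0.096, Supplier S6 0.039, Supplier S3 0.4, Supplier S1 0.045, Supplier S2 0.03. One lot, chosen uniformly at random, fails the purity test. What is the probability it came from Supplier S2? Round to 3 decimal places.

Compute prior × likelihood for every hypothesis:
  Supplier S4: 0.106 × 0.096 = 0.010176
  Supplier S6: 0.575 × 0.039 = 0.022425
  Supplier S3: 0.147 × 0.4 = 0.0588
  Supplier S1: 0.102 × 0.045 = 0.00459
  Supplier S2: 0.07 × 0.03 = 0.0021
Normalizing constant = 0.098091.
P(Supplier S2 | evidence) = 0.0021 / 0.098091 ≈ 0.021.

0.021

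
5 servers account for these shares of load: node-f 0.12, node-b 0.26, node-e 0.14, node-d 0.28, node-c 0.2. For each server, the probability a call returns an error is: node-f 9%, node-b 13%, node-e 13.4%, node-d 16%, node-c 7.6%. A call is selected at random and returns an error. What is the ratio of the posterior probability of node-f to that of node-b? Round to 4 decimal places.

Prior × likelihood for each hypothesis:
  node-f: 0.12 × 0.09 = 0.0108
  node-b: 0.26 × 0.13 = 0.0338
  node-e: 0.14 × 0.134 = 0.01876
  node-d: 0.28 × 0.16 = 0.0448
  node-c: 0.2 × 0.076 = 0.0152
Sum = 0.12336.
The ratio is 0.0108 / 0.0338 (the normalizer cancels) = 0.3195.

0.3195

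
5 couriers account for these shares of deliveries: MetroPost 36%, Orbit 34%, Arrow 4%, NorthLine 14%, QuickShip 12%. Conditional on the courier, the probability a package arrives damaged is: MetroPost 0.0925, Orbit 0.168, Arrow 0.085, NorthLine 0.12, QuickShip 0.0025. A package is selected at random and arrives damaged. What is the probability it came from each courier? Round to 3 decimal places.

MetroPost 0.300, Orbit 0.515, Arrow 0.031, NorthLine 0.151, QuickShip 0.003

By Bayes' rule, posterior ∝ prior × likelihood:
  MetroPost: 0.36 × 0.0925 = 0.0333
  Orbit: 0.34 × 0.168 = 0.05712
  Arrow: 0.04 × 0.085 = 0.0034
  NorthLine: 0.14 × 0.12 = 0.0168
  QuickShip: 0.12 × 0.0025 = 0.0003
Normalizing constant = 0.11092.
P(MetroPost | damaged) = 0.0333/0.11092 ≈ 0.300
P(Orbit | damaged) = 0.05712/0.11092 ≈ 0.515
P(Arrow | damaged) = 0.0034/0.11092 ≈ 0.031
P(NorthLine | damaged) = 0.0168/0.11092 ≈ 0.151
P(QuickShip | damaged) = 0.0003/0.11092 ≈ 0.003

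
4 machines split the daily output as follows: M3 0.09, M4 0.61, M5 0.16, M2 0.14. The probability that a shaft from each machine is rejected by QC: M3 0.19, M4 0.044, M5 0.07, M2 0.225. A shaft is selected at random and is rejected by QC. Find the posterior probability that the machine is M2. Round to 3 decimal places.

By Bayes' rule, posterior ∝ prior × likelihood:
  M3: 0.09 × 0.19 = 0.0171
  M4: 0.61 × 0.044 = 0.02684
  M5: 0.16 × 0.07 = 0.0112
  M2: 0.14 × 0.225 = 0.0315
Sum = 0.08664.
P(M2 | evidence) = 0.0315 / 0.08664 ≈ 0.364.

0.364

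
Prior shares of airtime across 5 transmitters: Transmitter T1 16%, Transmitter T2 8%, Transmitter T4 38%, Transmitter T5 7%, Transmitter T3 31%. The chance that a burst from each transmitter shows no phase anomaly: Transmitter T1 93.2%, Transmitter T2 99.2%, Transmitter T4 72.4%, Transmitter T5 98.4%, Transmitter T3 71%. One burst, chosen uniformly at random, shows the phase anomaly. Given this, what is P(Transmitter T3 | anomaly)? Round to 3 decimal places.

Taking complements, P(anomaly | each) = Transmitter T1 0.068, Transmitter T2 0.008, Transmitter T4 0.276, Transmitter T5 0.016, Transmitter T3 0.29.
Compute prior × likelihood for every hypothesis:
  Transmitter T1: 0.16 × 0.068 = 0.01088
  Transmitter T2: 0.08 × 0.008 = 0.00064
  Transmitter T4: 0.38 × 0.276 = 0.10488
  Transmitter T5: 0.07 × 0.016 = 0.00112
  Transmitter T3: 0.31 × 0.29 = 0.0899
Sum = 0.20742.
P(Transmitter T3 | evidence) = 0.0899 / 0.20742 ≈ 0.433.

0.433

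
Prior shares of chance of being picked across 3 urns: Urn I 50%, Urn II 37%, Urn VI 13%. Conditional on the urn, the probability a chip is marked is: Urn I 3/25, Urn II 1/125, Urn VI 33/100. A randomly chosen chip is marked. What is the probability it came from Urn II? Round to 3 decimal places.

By Bayes' rule, posterior ∝ prior × likelihood:
  Urn I: 0.5 × 0.12 = 0.06
  Urn II: 0.37 × 0.008 = 0.00296
  Urn VI: 0.13 × 0.33 = 0.0429
Sum = 0.10586.
P(Urn II | evidence) = 0.00296 / 0.10586 ≈ 0.028.

0.028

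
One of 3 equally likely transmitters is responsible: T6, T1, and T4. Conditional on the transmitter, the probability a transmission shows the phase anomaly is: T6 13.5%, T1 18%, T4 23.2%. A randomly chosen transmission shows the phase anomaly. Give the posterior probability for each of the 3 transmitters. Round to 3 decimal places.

Since the prior is uniform, the posterior is proportional to the likelihood:
  T6: 0.135
  T1: 0.18
  T4: 0.232
Normalizing constant = 0.547.
P(T6 | anomaly) = 0.135/0.547 ≈ 0.247
P(T1 | anomaly) = 0.18/0.547 ≈ 0.329
P(T4 | anomaly) = 0.232/0.547 ≈ 0.424

T6 0.247, T1 0.329, T4 0.424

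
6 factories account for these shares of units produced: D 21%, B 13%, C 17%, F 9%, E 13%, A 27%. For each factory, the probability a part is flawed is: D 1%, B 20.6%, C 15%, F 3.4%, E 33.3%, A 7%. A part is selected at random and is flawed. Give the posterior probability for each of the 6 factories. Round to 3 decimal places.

Prior × likelihood for each hypothesis:
  D: 0.21 × 0.01 = 0.0021
  B: 0.13 × 0.206 = 0.02678
  C: 0.17 × 0.15 = 0.0255
  F: 0.09 × 0.034 = 0.00306
  E: 0.13 × 0.333 = 0.04329
  A: 0.27 × 0.07 = 0.0189
Total = 0.11963.
P(D | flawed) = 0.0021/0.11963 ≈ 0.018
P(B | flawed) = 0.02678/0.11963 ≈ 0.224
P(C | flawed) = 0.0255/0.11963 ≈ 0.213
P(F | flawed) = 0.00306/0.11963 ≈ 0.026
P(E | flawed) = 0.04329/0.11963 ≈ 0.362
P(A | flawed) = 0.0189/0.11963 ≈ 0.158

D 0.018, B 0.224, C 0.213, F 0.026, E 0.362, A 0.158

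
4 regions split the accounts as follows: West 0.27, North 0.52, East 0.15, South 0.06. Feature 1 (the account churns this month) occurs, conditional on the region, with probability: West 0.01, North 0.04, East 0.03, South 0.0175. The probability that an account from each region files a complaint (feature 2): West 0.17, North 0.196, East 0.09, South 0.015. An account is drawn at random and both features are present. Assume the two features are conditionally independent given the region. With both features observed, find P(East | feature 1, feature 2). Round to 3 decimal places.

Unnormalized posteriors (prior × likelihood):
  West: 0.27 × 0.01 × 0.17 = 0.000459
  North: 0.52 × 0.04 × 0.196 = 0.0040768
  East: 0.15 × 0.03 × 0.09 = 0.000405
  South: 0.06 × 0.0175 × 0.015 = 0.00001575
Normalizing constant = 0.00495655.
P(East | evidence) = 0.000405 / 0.00495655 ≈ 0.082.

0.082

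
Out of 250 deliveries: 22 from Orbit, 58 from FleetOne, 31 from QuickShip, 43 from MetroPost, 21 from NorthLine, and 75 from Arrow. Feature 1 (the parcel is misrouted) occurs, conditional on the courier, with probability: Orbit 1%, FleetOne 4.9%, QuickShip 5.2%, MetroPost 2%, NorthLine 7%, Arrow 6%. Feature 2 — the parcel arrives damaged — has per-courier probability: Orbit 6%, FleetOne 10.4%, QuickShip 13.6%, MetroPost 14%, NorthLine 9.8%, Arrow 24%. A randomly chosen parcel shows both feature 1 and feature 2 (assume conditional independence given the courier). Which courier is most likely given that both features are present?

By Bayes' rule, posterior ∝ prior × likelihood:
  Orbit: 0.088 × 0.01 × 0.06 = 0.0000528
  FleetOne: 0.232 × 0.049 × 0.104 = 0.001182272
  QuickShip: 0.124 × 0.052 × 0.136 = 0.000876928
  MetroPost: 0.172 × 0.02 × 0.14 = 0.0004816
  NorthLine: 0.084 × 0.07 × 0.098 = 0.00057624
  Arrow: 0.3 × 0.06 × 0.24 = 0.00432
Normalizing constant = 0.00748984.
Largest term belongs to Arrow, so Arrow is most probable.

Arrow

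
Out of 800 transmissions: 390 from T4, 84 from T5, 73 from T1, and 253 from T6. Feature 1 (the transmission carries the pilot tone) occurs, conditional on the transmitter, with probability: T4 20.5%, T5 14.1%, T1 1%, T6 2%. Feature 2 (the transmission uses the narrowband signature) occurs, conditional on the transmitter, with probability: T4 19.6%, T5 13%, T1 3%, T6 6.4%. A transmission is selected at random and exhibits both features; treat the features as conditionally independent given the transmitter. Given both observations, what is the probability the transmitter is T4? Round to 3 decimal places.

0.893

Unnormalized posteriors (prior × likelihood):
  T4: 0.4875 × 0.205 × 0.196 = 0.01958775
  T5: 0.105 × 0.141 × 0.13 = 0.00192465
  T1: 0.09125 × 0.01 × 0.03 = 0.000027375
  T6: 0.31625 × 0.02 × 0.064 = 0.0004048
Normalizing constant = 0.021944575.
P(T4 | evidence) = 0.01958775 / 0.021944575 ≈ 0.893.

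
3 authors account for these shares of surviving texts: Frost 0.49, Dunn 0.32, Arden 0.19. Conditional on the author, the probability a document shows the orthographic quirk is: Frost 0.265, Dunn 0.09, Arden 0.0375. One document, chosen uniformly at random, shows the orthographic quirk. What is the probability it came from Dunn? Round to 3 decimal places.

0.174

Prior × likelihood for each hypothesis:
  Frost: 0.49 × 0.265 = 0.12985
  Dunn: 0.32 × 0.09 = 0.0288
  Arden: 0.19 × 0.0375 = 0.007125
Sum = 0.165775.
P(Dunn | evidence) = 0.0288 / 0.165775 ≈ 0.174.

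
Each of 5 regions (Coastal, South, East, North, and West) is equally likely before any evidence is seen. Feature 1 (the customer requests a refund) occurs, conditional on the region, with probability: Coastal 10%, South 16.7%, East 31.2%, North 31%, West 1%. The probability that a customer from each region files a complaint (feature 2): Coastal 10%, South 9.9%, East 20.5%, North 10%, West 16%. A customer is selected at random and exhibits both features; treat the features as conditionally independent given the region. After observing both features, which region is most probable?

With a uniform prior (1/5 each), posterior ∝ likelihood:
  Coastal: 0.1 × 0.1 = 0.01
  South: 0.167 × 0.099 = 0.016533
  East: 0.312 × 0.205 = 0.06396
  North: 0.31 × 0.1 = 0.031
  West: 0.01 × 0.16 = 0.0016
Normalizing constant = 0.123093.
Largest term belongs to East, so East is most probable.

East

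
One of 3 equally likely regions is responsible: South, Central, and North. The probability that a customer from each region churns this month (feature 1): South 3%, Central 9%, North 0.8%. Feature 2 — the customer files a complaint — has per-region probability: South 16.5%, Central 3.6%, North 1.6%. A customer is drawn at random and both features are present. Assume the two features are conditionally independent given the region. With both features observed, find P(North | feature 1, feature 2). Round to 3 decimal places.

0.015

Since the prior is uniform, the posterior is proportional to the likelihood:
  South: 0.03 × 0.165 = 0.00495
  Central: 0.09 × 0.036 = 0.00324
  North: 0.008 × 0.016 = 0.000128
Sum = 0.008318.
P(North | evidence) = 0.000128 / 0.008318 ≈ 0.015.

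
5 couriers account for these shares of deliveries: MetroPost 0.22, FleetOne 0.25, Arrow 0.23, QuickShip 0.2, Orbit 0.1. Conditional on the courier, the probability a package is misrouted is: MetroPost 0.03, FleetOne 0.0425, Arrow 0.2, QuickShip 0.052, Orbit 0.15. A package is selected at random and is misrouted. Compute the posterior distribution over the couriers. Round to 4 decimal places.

By Bayes' rule, posterior ∝ prior × likelihood:
  MetroPost: 0.22 × 0.03 = 0.0066
  FleetOne: 0.25 × 0.0425 = 0.010625
  Arrow: 0.23 × 0.2 = 0.046
  QuickShip: 0.2 × 0.052 = 0.0104
  Orbit: 0.1 × 0.15 = 0.015
Total = 0.088625.
P(MetroPost | misrouted) = 0.0066/0.088625 ≈ 0.0745
P(FleetOne | misrouted) = 0.010625/0.088625 ≈ 0.1199
P(Arrow | misrouted) = 0.046/0.088625 ≈ 0.5190
P(QuickShip | misrouted) = 0.0104/0.088625 ≈ 0.1173
P(Orbit | misrouted) = 0.015/0.088625 ≈ 0.1693
(Check: 0.0745+0.1199+0.5190+0.1173+0.1693 = 1.0000.)

MetroPost 0.0745, FleetOne 0.1199, Arrow 0.5190, QuickShip 0.1173, Orbit 0.1693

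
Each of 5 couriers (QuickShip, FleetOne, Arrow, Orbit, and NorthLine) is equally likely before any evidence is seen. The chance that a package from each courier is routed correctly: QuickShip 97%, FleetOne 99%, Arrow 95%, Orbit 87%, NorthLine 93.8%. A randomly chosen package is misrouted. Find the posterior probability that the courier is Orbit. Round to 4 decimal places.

Taking complements, P(misrouted | each) = QuickShip 0.03, FleetOne 0.01, Arrow 0.05, Orbit 0.13, NorthLine 0.062.
Since the prior is uniform, the posterior is proportional to the likelihood:
  QuickShip: 0.03
  FleetOne: 0.01
  Arrow: 0.05
  Orbit: 0.13
  NorthLine: 0.062
Normalizing constant = 0.282.
P(Orbit | evidence) = 0.13 / 0.282 ≈ 0.4610.

0.4610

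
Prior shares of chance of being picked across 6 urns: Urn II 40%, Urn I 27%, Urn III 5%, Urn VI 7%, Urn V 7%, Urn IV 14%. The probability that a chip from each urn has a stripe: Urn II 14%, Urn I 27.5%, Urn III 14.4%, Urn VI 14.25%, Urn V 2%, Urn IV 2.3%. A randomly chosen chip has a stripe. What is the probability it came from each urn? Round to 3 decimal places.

Urn II 0.368, Urn I 0.488, Urn III 0.047, Urn VI 0.066, Urn V 0.009, Urn IV 0.021

Prior × likelihood for each hypothesis:
  Urn II: 0.4 × 0.14 = 0.056
  Urn I: 0.27 × 0.275 = 0.07425
  Urn III: 0.05 × 0.144 = 0.0072
  Urn VI: 0.07 × 0.1425 = 0.009975
  Urn V: 0.07 × 0.02 = 0.0014
  Urn IV: 0.14 × 0.023 = 0.00322
Normalizing constant = 0.152045.
P(Urn II | striped) = 0.056/0.152045 ≈ 0.368
P(Urn I | striped) = 0.07425/0.152045 ≈ 0.488
P(Urn III | striped) = 0.0072/0.152045 ≈ 0.047
P(Urn VI | striped) = 0.009975/0.152045 ≈ 0.066
P(Urn V | striped) = 0.0014/0.152045 ≈ 0.009
P(Urn IV | striped) = 0.00322/0.152045 ≈ 0.021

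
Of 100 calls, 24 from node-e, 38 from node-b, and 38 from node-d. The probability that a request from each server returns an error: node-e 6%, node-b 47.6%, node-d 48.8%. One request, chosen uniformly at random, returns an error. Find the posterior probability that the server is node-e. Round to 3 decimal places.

By Bayes' rule, posterior ∝ prior × likelihood:
  node-e: 0.24 × 0.06 = 0.0144
  node-b: 0.38 × 0.476 = 0.18088
  node-d: 0.38 × 0.488 = 0.18544
Total = 0.38072.
P(node-e | evidence) = 0.0144 / 0.38072 ≈ 0.038.

0.038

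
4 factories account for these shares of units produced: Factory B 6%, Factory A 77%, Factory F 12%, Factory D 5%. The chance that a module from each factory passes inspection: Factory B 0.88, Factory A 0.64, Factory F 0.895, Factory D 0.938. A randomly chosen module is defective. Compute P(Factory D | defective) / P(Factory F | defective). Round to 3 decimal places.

0.246

Taking complements, P(defective | each) = Factory B 0.12, Factory A 0.36, Factory F 0.105, Factory D 0.062.
By Bayes' rule, posterior ∝ prior × likelihood:
  Factory B: 0.06 × 0.12 = 0.0072
  Factory A: 0.77 × 0.36 = 0.2772
  Factory F: 0.12 × 0.105 = 0.0126
  Factory D: 0.05 × 0.062 = 0.0031
Total = 0.3001.
The ratio is 0.0031 / 0.0126 (the normalizer cancels) = 0.246.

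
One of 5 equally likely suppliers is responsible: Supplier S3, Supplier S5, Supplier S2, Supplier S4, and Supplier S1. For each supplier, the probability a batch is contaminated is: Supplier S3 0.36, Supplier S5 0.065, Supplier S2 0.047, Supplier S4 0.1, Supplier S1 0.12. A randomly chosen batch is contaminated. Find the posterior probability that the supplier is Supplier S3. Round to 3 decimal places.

0.520

Since the prior is uniform, the posterior is proportional to the likelihood:
  Supplier S3: 0.36
  Supplier S5: 0.065
  Supplier S2: 0.047
  Supplier S4: 0.1
  Supplier S1: 0.12
Sum = 0.692.
P(Supplier S3 | evidence) = 0.36 / 0.692 ≈ 0.520.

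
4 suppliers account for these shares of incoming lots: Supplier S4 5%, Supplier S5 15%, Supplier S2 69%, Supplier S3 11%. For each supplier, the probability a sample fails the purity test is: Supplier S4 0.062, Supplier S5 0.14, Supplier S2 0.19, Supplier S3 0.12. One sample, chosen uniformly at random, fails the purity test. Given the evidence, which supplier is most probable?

Supplier S2

Unnormalized posteriors (prior × likelihood):
  Supplier S4: 0.05 × 0.062 = 0.0031
  Supplier S5: 0.15 × 0.14 = 0.021
  Supplier S2: 0.69 × 0.19 = 0.1311
  Supplier S3: 0.11 × 0.12 = 0.0132
Normalizing constant = 0.1684.
Largest term belongs to Supplier S2, so Supplier S2 is most probable.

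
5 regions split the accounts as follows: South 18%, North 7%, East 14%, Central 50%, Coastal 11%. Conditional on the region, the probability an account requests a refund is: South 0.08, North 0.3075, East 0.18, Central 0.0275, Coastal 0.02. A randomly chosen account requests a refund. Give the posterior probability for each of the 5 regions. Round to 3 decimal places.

Compute prior × likelihood for every hypothesis:
  South: 0.18 × 0.08 = 0.0144
  North: 0.07 × 0.3075 = 0.021525
  East: 0.14 × 0.18 = 0.0252
  Central: 0.5 × 0.0275 = 0.01375
  Coastal: 0.11 × 0.02 = 0.0022
Total = 0.077075.
P(South | refund) = 0.0144/0.077075 ≈ 0.187
P(North | refund) = 0.021525/0.077075 ≈ 0.279
P(East | refund) = 0.0252/0.077075 ≈ 0.327
P(Central | refund) = 0.01375/0.077075 ≈ 0.178
P(Coastal | refund) = 0.0022/0.077075 ≈ 0.029
(Check: 0.187+0.279+0.327+0.178+0.029 = 1.000.)

South 0.187, North 0.279, East 0.327, Central 0.178, Coastal 0.029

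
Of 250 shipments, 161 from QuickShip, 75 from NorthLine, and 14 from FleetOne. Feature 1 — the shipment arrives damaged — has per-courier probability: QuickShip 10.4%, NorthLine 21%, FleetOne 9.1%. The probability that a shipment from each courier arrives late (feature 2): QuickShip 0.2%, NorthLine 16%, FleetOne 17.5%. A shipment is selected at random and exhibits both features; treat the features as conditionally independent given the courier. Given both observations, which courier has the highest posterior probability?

By Bayes' rule, posterior ∝ prior × likelihood:
  QuickShip: 0.644 × 0.104 × 0.002 = 0.000133952
  NorthLine: 0.3 × 0.21 × 0.16 = 0.01008
  FleetOne: 0.056 × 0.091 × 0.175 = 0.0008918
Sum = 0.011105752.
Largest term belongs to NorthLine, so NorthLine is most probable.

NorthLine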